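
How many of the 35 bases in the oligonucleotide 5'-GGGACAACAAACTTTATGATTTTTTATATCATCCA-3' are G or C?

C=6, G=4, T=13, A=12
Total G or C: 4 + 6 = 10

10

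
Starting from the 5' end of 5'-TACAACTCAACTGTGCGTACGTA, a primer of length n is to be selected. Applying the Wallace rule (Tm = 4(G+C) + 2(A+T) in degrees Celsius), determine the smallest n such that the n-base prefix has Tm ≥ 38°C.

First 13 bases: TACAACTCAACTG → Tm = 36°C (< 38°C)
First 14 bases: TACAACTCAACTGT → Tm = 38°C (≥ 38°C)
Each additional base adds 2°C (A/T) or 4°C (G/C), so Tm is non-decreasing in n; n = 14 is the first length to reach 38°C.

n = 14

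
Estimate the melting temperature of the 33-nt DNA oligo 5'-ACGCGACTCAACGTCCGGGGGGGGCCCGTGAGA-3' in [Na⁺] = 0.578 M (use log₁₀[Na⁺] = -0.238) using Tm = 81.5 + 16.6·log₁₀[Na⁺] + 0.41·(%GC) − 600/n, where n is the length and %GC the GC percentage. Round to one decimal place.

89.2°C

Length n = 33. Scanning the sequence gives G=14, T=3, A=6, C=10.
G+C = 24, so %GC = 24/33 × 100 = 72.727%
Salt term: 16.6 × (-0.238) = -3.951
GC term: 0.41 × 72.727 = 29.818; length term: −600/33 = −18.182
Tm = 81.5 + (-3.951) + 29.818 − 18.182 = 89.185 → 89.2°C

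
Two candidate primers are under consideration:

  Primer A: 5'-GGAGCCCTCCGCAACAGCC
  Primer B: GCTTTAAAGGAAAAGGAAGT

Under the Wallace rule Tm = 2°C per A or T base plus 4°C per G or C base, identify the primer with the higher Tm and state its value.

Primer A: A+T=5, G+C=14 → Tm = 2(5)+4(14) = 66°C
Primer B: A+T=13, G+C=7 → Tm = 2(13)+4(7) = 54°C
66°C vs 54°C → primer A is higher.

Primer A, 66°C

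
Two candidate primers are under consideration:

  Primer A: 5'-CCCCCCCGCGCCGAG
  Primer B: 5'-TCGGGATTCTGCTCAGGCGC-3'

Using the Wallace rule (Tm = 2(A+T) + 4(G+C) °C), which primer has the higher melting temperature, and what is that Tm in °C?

Primer A: A+T=1, G+C=14 → Tm = 2(1)+4(14) = 58°C
Primer B: A+T=7, G+C=13 → Tm = 2(7)+4(13) = 66°C
58°C vs 66°C → primer B is higher.

Primer B, 66°C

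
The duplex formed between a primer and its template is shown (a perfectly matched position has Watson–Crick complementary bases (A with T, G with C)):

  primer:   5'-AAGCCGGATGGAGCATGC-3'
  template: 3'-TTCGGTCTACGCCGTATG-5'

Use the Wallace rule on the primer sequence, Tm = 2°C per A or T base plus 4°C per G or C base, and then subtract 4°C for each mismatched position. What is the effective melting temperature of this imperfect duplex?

Primer base counts: A=5, T=2, G=7, C=4 → A+T=7, G+C=11
Perfect-match Tm = 2(7) + 4(11) = 14 + 44 = 58°C
Mismatches (positions where the bases are not complementary): 4 (at positions 6, 11, 12, 17)
Effective Tm = 58 − 4×4 = 58 − 16 = 42°C

42°C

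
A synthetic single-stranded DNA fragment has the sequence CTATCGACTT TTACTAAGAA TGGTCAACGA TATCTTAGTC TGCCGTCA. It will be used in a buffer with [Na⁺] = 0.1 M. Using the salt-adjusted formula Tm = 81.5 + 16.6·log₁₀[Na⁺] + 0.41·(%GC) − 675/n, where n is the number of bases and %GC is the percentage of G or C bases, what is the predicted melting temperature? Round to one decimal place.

Length n = 48. Counting bases: G=8, C=11, A=13, T=16
G+C = 19, so %GC = 19/48 × 100 = 39.583%
Salt term: 16.6 × (-1) = -16.6
GC term: 0.41 × 39.583 = 16.229; length term: −675/48 = −14.062
Tm = 81.5 + (-16.6) + 16.229 − 14.062 = 67.067 → 67.1°C

67.1°C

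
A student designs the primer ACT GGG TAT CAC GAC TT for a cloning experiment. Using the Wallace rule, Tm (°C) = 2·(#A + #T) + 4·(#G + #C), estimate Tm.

Base counts: T=5, G=4, A=4, C=4
AT pairs contribute 9, GC pairs contribute 8.
Tm = 4·8 + 2·9 = 32 + 18 = 50°C

50°C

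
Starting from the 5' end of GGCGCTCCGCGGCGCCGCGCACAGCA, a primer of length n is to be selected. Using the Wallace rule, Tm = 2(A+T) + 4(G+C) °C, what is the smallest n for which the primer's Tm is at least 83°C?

n = 22

First 21 bases: GGCGCTCCGCGGCGCCGCGCA → Tm = 80°C (< 83°C)
First 22 bases: GGCGCTCCGCGGCGCCGCGCAC → Tm = 84°C (≥ 83°C)
Each additional base adds 2°C (A/T) or 4°C (G/C), so Tm is non-decreasing in n; n = 22 is the first length to reach 83°C.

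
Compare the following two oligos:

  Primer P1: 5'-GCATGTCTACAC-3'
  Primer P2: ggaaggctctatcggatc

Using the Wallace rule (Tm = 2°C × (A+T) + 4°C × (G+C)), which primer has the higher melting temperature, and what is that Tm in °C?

Primer P2, 56°C

Primer P1: A+T=6, G+C=6 → Tm = 2(6)+4(6) = 36°C
Primer P2: A+T=8, G+C=10 → Tm = 2(8)+4(10) = 56°C
36°C vs 56°C → primer P2 is higher.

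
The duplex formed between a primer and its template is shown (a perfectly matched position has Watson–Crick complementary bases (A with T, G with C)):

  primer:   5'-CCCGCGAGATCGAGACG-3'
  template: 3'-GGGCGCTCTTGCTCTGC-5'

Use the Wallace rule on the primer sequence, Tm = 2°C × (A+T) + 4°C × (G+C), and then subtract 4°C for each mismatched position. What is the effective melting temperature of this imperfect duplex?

Primer base counts: A=4, T=1, G=6, C=6 → A+T=5, G+C=12
Perfect-match Tm = 2(5) + 4(12) = 10 + 48 = 58°C
Mismatches (positions where the bases are not complementary): 1 (at position 10)
Effective Tm = 58 − 1×4 = 58 − 4 = 54°C

54°C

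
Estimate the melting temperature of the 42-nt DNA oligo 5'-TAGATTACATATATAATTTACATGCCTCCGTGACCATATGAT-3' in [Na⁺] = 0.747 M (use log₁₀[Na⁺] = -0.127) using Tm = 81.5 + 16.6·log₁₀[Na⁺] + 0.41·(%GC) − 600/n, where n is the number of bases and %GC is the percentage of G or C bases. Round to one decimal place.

77.8°C

Length n = 42. Counting bases: C=8, G=5, T=15, A=14
G+C = 13, so %GC = 13/42 × 100 = 30.952%
Salt term: 16.6 × (-0.127) = -2.108
GC term: 0.41 × 30.952 = 12.69; length term: −600/42 = −14.286
Tm = 81.5 + (-2.108) + 12.69 − 14.286 = 77.796 → 77.8°C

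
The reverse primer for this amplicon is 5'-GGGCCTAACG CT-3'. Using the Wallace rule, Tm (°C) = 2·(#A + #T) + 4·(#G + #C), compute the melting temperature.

40°C

C=4, G=4, A=2, T=2
AT pairs contribute 4, GC pairs contribute 8.
Tm = 4·8 + 2·4 = 32 + 8 = 40°C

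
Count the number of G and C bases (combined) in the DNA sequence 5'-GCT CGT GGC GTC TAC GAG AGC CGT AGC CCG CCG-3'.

Base counts: G=12, C=12, A=4, T=5
Total G or C: 12 + 12 = 24

24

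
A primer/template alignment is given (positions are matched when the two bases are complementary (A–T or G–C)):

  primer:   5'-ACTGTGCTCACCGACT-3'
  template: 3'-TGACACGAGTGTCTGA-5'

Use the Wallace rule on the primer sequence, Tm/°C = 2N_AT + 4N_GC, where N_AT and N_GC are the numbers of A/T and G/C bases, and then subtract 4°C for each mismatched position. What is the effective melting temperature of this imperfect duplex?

Primer base counts: A=3, T=4, G=3, C=6 → A+T=7, G+C=9
Perfect-match Tm = 2(7) + 4(9) = 14 + 36 = 50°C
Mismatches (positions where the bases are not complementary): 1 (at position 12)
Effective Tm = 50 − 1×4 = 50 − 4 = 46°C

46°C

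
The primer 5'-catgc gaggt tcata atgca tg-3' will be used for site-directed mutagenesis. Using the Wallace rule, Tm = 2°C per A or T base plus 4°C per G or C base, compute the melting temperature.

64°C

Counting bases: T=6, A=6, G=6, C=4
AT pairs contribute 12, GC pairs contribute 10.
Tm = 4·10 + 2·12 = 40 + 24 = 64°C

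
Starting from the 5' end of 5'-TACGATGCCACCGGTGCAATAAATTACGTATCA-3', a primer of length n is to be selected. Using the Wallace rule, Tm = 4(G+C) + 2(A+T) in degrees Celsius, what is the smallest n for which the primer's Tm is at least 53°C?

n = 17

First 16 bases: TACGATGCCACCGGTG → Tm = 52°C (< 53°C)
First 17 bases: TACGATGCCACCGGTGC → Tm = 56°C (≥ 53°C)
Each additional base adds 2°C (A/T) or 4°C (G/C), so Tm is non-decreasing in n; n = 17 is the first length to reach 53°C.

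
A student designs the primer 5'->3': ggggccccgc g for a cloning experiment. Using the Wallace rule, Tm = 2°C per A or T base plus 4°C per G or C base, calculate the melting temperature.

44°C

Base counts: G=6, A=0, C=5, T=0
AT pairs contribute 0, GC pairs contribute 11.
Tm = 4·11 + 2·0 = 44 + 0 = 44°C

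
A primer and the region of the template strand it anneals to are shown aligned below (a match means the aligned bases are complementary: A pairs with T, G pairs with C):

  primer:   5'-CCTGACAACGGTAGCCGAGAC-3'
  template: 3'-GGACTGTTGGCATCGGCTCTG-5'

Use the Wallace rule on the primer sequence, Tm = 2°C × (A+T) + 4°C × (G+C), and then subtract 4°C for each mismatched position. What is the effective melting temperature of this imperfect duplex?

64°C

Primer base counts: A=6, T=2, G=6, C=7 → A+T=8, G+C=13
Perfect-match Tm = 2(8) + 4(13) = 16 + 52 = 68°C
Mismatches (positions where the bases are not complementary): 1 (at position 10)
Effective Tm = 68 − 1×4 = 68 − 4 = 64°C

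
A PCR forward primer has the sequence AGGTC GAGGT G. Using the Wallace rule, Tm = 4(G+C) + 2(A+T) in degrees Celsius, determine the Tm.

Base counts: G=6, C=1, A=2, T=2
AT pairs contribute 4, GC pairs contribute 7.
Tm = 2(4) + 4(7) = 8 + 28 = 36°C

36°C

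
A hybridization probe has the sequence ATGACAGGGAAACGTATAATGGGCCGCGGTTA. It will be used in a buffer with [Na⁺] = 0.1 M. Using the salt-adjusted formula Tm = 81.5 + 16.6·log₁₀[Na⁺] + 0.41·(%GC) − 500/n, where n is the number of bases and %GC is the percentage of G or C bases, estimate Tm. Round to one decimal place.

Length n = 32. G=11, C=5, T=6, A=10
G+C = 16, so %GC = 16/32 × 100 = 50%
Salt term: 16.6 × (-1) = -16.6
GC term: 0.41 × 50 = 20.5; length term: −500/32 = −15.625
Tm = 81.5 + (-16.6) + 20.5 − 15.625 = 69.775 → 69.8°C

69.8°C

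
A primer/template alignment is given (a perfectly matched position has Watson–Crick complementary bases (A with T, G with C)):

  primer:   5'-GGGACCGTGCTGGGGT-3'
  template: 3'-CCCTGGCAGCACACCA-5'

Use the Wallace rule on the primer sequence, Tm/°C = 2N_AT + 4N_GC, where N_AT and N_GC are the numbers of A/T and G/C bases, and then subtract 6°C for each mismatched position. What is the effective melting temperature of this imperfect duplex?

38°C

Primer base counts: A=1, T=3, G=9, C=3 → A+T=4, G+C=12
Perfect-match Tm = 2(4) + 4(12) = 8 + 48 = 56°C
Mismatches (positions where the bases are not complementary): 3 (at positions 9, 10, 13)
Effective Tm = 56 − 3×6 = 56 − 18 = 38°C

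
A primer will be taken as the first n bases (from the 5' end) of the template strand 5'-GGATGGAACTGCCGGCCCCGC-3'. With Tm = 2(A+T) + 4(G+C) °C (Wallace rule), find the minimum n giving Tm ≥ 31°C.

n = 11

First 10 bases: GGATGGAACT → Tm = 30°C (< 31°C)
First 11 bases: GGATGGAACTG → Tm = 34°C (≥ 31°C)
Since every base adds ≥2°C, Tm only increases with n, so the threshold is first crossed at n = 11.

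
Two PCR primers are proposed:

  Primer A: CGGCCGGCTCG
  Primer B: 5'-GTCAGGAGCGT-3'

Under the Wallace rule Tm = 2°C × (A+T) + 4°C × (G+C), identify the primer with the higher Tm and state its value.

Primer A: A+T=1, G+C=10 → Tm = 2(1)+4(10) = 42°C
Primer B: A+T=4, G+C=7 → Tm = 2(4)+4(7) = 36°C
42°C vs 36°C → primer A is higher.

Primer A, 42°C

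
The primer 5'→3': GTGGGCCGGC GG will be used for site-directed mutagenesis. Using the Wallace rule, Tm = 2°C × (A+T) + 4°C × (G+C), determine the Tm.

Counting bases: G=8, A=0, T=1, C=3
AT pairs contribute 1, GC pairs contribute 11.
Tm = 2(1) + 4(11) = 2 + 44 = 46°C

46°C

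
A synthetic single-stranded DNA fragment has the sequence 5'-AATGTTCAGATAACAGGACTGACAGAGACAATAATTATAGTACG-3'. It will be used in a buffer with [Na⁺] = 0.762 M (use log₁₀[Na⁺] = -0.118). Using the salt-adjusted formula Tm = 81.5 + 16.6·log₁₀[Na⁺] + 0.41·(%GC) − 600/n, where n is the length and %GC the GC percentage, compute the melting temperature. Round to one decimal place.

79.9°C

Length n = 44. Scanning the sequence gives A=19, T=10, G=9, C=6.
G+C = 15, so %GC = 15/44 × 100 = 34.091%
Salt term: 16.6 × (-0.118) = -1.959
GC term: 0.41 × 34.091 = 13.977; length term: −600/44 = −13.636
Tm = 81.5 + (-1.959) + 13.977 − 13.636 = 79.882 → 79.9°C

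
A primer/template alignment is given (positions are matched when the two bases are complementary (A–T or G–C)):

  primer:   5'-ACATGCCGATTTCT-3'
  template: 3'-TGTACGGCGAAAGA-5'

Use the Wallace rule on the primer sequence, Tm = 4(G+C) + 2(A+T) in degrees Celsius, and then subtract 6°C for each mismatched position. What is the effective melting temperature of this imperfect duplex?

34°C

Primer base counts: A=3, T=5, G=2, C=4 → A+T=8, G+C=6
Perfect-match Tm = 2(8) + 4(6) = 16 + 24 = 40°C
Mismatches (positions where the bases are not complementary): 1 (at position 9)
Effective Tm = 40 − 1×6 = 40 − 6 = 34°C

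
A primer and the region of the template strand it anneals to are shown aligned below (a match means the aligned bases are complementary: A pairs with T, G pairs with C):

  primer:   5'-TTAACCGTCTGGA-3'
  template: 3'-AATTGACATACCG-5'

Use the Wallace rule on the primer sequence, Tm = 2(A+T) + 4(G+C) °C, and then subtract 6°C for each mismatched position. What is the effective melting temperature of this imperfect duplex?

20°C

Primer base counts: A=3, T=4, G=3, C=3 → A+T=7, G+C=6
Perfect-match Tm = 2(7) + 4(6) = 14 + 24 = 38°C
Mismatches (positions where the bases are not complementary): 3 (at positions 6, 9, 13)
Effective Tm = 38 − 3×6 = 38 − 18 = 20°C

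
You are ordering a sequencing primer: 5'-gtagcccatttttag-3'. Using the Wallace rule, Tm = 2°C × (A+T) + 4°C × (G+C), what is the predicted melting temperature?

Base counts: G=3, T=6, C=3, A=3
AT pairs contribute 9, GC pairs contribute 6.
Tm = 4·6 + 2·9 = 24 + 18 = 42°C

42°C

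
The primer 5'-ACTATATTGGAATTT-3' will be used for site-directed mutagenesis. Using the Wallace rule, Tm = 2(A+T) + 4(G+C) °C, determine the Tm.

C=1, A=5, T=7, G=2
So N_AT = 12 and N_GC = 3.
Tm = 2(12) + 4(3) = 24 + 12 = 36°C

36°C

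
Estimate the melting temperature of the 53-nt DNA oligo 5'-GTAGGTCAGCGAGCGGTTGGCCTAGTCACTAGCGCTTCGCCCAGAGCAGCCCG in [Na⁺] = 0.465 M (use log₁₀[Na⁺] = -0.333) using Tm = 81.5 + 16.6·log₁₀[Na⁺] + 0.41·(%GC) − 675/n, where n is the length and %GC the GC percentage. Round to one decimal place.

Length n = 53. Counting bases: T=9, C=17, G=18, A=9
G+C = 35, so %GC = 35/53 × 100 = 66.038%
Salt term: 16.6 × (-0.333) = -5.528
GC term: 0.41 × 66.038 = 27.076; length term: −675/53 = −12.736
Tm = 81.5 + (-5.528) + 27.076 − 12.736 = 90.312 → 90.3°C

90.3°C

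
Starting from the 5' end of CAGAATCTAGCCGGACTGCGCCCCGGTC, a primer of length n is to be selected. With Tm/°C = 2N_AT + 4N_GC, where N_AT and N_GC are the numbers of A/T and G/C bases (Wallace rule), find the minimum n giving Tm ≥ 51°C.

First 16 bases: CAGAATCTAGCCGGAC → Tm = 50°C (< 51°C)
First 17 bases: CAGAATCTAGCCGGACT → Tm = 52°C (≥ 51°C)
Since every base adds ≥2°C, Tm only increases with n, so the threshold is first crossed at n = 17.

n = 17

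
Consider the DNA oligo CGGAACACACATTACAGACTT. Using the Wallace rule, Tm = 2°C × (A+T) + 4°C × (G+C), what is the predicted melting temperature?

60°C

T=4, A=8, G=3, C=6
AT pairs contribute 12, GC pairs contribute 9.
Tm = 4·9 + 2·12 = 36 + 24 = 60°C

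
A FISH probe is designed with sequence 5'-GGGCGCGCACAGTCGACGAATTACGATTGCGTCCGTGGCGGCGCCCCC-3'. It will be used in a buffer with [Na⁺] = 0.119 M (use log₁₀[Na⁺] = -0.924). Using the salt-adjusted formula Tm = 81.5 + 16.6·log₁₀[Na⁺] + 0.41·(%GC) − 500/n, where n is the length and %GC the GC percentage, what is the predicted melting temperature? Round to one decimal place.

84.8°C

Length n = 48. A=7, C=17, G=17, T=7
G+C = 34, so %GC = 34/48 × 100 = 70.833%
Salt term: 16.6 × (-0.924) = -15.338
GC term: 0.41 × 70.833 = 29.042; length term: −500/48 = −10.417
Tm = 81.5 + (-15.338) + 29.042 − 10.417 = 84.787 → 84.8°C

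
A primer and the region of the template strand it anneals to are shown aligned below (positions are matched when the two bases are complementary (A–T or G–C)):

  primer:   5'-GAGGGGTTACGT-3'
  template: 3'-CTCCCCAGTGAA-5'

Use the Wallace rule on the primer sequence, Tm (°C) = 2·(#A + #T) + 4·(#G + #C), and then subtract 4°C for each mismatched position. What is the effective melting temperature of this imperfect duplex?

30°C

Primer base counts: A=2, T=3, G=6, C=1 → A+T=5, G+C=7
Perfect-match Tm = 2(5) + 4(7) = 10 + 28 = 38°C
Mismatches (positions where the bases are not complementary): 2 (at positions 8, 11)
Effective Tm = 38 − 2×4 = 38 − 8 = 30°C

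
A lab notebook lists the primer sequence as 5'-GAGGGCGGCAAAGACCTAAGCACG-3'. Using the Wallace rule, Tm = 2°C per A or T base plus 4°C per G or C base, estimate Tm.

Counting bases: C=6, T=1, A=8, G=9
AT pairs contribute 9, GC pairs contribute 15.
Tm = 4·15 + 2·9 = 60 + 18 = 78°C

78°C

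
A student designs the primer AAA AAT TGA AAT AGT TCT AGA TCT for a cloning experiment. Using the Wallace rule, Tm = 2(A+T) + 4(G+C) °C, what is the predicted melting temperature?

T=8, C=2, G=3, A=11
So N_AT = 19 and N_GC = 5.
Tm = 2×19 + 4×5 = 58°C

58°C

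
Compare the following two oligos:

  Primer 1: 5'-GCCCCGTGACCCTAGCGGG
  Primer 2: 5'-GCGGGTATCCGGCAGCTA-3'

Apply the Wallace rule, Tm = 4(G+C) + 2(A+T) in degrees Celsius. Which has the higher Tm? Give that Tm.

Primer 1, 68°C

Primer 1: A+T=4, G+C=15 → Tm = 2(4)+4(15) = 68°C
Primer 2: A+T=6, G+C=12 → Tm = 2(6)+4(12) = 60°C
68°C vs 60°C → primer 1 is higher.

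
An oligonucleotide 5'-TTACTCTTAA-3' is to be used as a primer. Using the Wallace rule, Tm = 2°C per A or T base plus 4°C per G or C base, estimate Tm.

G=0, T=5, C=2, A=3
AT pairs contribute 8, GC pairs contribute 2.
Tm = 2×8 + 4×2 = 24°C

24°C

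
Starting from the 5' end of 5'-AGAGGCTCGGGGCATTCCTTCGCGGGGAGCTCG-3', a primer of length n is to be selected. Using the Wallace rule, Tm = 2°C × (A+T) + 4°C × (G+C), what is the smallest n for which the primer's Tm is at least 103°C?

First 30 bases: AGAGGCTCGGGGCATTCCTTCGCGGGGAGC → Tm = 102°C (< 103°C)
First 31 bases: AGAGGCTCGGGGCATTCCTTCGCGGGGAGCT → Tm = 104°C (≥ 103°C)
Since every base adds ≥2°C, Tm only increases with n, so the threshold is first crossed at n = 31.

n = 31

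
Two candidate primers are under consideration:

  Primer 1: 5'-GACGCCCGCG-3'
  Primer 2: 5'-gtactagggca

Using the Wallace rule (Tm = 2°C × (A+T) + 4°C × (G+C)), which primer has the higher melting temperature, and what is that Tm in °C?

Primer 1: A+T=1, G+C=9 → Tm = 2(1)+4(9) = 38°C
Primer 2: A+T=5, G+C=6 → Tm = 2(5)+4(6) = 34°C
38°C vs 34°C → primer 1 is higher.

Primer 1, 38°C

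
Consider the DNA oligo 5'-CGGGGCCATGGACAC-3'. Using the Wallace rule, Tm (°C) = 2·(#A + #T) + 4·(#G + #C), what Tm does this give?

A=3, C=5, G=6, T=1
So N_AT = 4 and N_GC = 11.
Tm = 2(4) + 4(11) = 8 + 44 = 52°C

52°C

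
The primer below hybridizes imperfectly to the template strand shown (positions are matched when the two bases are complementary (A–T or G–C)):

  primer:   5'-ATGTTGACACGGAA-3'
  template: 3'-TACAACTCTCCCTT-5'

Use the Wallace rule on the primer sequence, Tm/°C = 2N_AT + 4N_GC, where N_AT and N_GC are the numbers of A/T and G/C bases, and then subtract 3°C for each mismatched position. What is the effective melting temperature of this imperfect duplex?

34°C

Primer base counts: A=5, T=3, G=4, C=2 → A+T=8, G+C=6
Perfect-match Tm = 2(8) + 4(6) = 16 + 24 = 40°C
Mismatches (positions where the bases are not complementary): 2 (at positions 8, 10)
Effective Tm = 40 − 2×3 = 40 − 6 = 34°C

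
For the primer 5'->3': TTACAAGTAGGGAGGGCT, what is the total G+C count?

Scanning the sequence gives A=5, C=2, G=7, T=4.
Total G or C: 7 + 2 = 9

9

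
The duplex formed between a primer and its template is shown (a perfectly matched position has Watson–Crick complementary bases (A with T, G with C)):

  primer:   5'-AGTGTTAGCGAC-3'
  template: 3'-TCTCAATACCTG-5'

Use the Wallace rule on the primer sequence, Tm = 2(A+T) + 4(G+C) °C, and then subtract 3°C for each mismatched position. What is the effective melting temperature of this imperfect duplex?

27°C

Primer base counts: A=3, T=3, G=4, C=2 → A+T=6, G+C=6
Perfect-match Tm = 2(6) + 4(6) = 12 + 24 = 36°C
Mismatches (positions where the bases are not complementary): 3 (at positions 3, 8, 9)
Effective Tm = 36 − 3×3 = 36 − 9 = 27°C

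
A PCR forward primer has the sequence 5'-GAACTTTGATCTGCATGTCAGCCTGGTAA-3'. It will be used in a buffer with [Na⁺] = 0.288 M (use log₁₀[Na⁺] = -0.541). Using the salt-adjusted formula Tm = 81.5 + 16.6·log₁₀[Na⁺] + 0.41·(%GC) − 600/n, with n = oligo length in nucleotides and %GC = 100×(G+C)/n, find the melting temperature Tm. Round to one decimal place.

Length n = 29. Base counts: C=6, G=7, T=9, A=7
G+C = 13, so %GC = 13/29 × 100 = 44.828%
Salt term: 16.6 × (-0.541) = -8.981
GC term: 0.41 × 44.828 = 18.379; length term: −600/29 = −20.69
Tm = 81.5 + (-8.981) + 18.379 − 20.69 = 70.208 → 70.2°C

70.2°C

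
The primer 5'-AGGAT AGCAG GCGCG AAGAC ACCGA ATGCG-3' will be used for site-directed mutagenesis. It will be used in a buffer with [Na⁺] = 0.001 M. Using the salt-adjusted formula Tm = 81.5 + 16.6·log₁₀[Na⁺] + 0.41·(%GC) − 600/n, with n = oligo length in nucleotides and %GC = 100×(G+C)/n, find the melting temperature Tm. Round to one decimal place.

36.3°C

Length n = 30. Base counts: T=2, G=11, C=7, A=10
G+C = 18, so %GC = 18/30 × 100 = 60%
Salt term: 16.6 × (-3) = -49.8
GC term: 0.41 × 60 = 24.6; length term: −600/30 = −20
Tm = 81.5 + (-49.8) + 24.6 − 20 = 36.3 → 36.3°C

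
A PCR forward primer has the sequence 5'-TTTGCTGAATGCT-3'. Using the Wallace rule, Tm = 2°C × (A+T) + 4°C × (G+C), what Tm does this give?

36°C

T=6, G=3, A=2, C=2
So N_AT = 8 and N_GC = 5.
Tm = 4·5 + 2·8 = 20 + 16 = 36°C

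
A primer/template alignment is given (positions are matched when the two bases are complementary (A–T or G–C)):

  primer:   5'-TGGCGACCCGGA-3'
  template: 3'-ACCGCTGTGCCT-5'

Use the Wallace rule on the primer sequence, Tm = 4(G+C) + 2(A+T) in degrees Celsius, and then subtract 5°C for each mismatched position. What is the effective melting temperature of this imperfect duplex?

37°C

Primer base counts: A=2, T=1, G=5, C=4 → A+T=3, G+C=9
Perfect-match Tm = 2(3) + 4(9) = 6 + 36 = 42°C
Mismatches (positions where the bases are not complementary): 1 (at position 8)
Effective Tm = 42 − 1×5 = 42 − 5 = 37°C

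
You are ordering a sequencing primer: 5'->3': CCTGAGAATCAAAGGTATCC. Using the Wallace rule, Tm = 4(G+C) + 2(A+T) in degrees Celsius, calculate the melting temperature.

Base counts: C=5, A=7, T=4, G=4
AT pairs contribute 11, GC pairs contribute 9.
Tm = 2(11) + 4(9) = 22 + 36 = 58°C

58°C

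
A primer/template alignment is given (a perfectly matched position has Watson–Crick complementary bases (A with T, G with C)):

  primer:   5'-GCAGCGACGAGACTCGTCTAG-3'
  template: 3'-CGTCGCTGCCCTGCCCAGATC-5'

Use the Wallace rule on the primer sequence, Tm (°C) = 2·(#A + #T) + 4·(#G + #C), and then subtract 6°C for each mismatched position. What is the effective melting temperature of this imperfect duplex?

50°C

Primer base counts: A=5, T=3, G=7, C=6 → A+T=8, G+C=13
Perfect-match Tm = 2(8) + 4(13) = 16 + 52 = 68°C
Mismatches (positions where the bases are not complementary): 3 (at positions 10, 14, 15)
Effective Tm = 68 − 3×6 = 68 − 18 = 50°C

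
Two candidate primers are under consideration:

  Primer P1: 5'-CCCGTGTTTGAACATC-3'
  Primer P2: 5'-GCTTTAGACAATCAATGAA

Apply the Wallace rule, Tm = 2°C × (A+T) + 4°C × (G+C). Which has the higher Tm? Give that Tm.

Primer P2, 50°C

Primer P1: A+T=8, G+C=8 → Tm = 2(8)+4(8) = 48°C
Primer P2: A+T=13, G+C=6 → Tm = 2(13)+4(6) = 50°C
48°C vs 50°C → primer P2 is higher.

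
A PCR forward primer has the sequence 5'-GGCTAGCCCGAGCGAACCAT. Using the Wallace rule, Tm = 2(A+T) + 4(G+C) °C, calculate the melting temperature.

66°C

Scanning the sequence gives T=2, A=5, C=7, G=6.
AT pairs contribute 7, GC pairs contribute 13.
Tm = 4·13 + 2·7 = 52 + 14 = 66°C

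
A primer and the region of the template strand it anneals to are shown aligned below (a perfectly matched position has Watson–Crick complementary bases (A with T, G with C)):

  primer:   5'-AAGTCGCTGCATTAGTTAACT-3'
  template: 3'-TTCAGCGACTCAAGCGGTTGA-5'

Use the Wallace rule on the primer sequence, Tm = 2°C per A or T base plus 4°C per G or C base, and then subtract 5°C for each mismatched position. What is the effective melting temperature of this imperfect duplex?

Primer base counts: A=6, T=7, G=4, C=4 → A+T=13, G+C=8
Perfect-match Tm = 2(13) + 4(8) = 26 + 32 = 58°C
Mismatches (positions where the bases are not complementary): 5 (at positions 10, 11, 14, 16, 17)
Effective Tm = 58 − 5×5 = 58 − 25 = 33°C

33°C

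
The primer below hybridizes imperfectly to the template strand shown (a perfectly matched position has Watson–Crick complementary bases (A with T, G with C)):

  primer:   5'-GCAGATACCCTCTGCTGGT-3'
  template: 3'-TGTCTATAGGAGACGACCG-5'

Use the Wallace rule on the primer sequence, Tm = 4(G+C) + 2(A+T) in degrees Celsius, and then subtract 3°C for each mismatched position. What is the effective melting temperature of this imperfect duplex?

51°C

Primer base counts: A=3, T=5, G=5, C=6 → A+T=8, G+C=11
Perfect-match Tm = 2(8) + 4(11) = 16 + 44 = 60°C
Mismatches (positions where the bases are not complementary): 3 (at positions 1, 8, 19)
Effective Tm = 60 − 3×3 = 60 − 9 = 51°C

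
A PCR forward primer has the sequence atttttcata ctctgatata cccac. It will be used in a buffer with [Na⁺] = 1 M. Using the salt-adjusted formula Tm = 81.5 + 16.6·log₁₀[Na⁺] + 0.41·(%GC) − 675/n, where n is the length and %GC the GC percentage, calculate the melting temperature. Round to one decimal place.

Length n = 25. Base counts: G=1, T=10, A=7, C=7
G+C = 8, so %GC = 8/25 × 100 = 32%
Salt term: 16.6 × (0) = 0
GC term: 0.41 × 32 = 13.12; length term: −675/25 = −27
Tm = 81.5 + (0) + 13.12 − 27 = 67.62 → 67.6°C

67.6°C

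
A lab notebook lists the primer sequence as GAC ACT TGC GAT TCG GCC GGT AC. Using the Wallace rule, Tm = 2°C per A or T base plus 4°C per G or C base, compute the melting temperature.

Counting bases: G=7, C=7, A=4, T=5
AT pairs contribute 9, GC pairs contribute 14.
Tm = 2×9 + 4×14 = 74°C

74°C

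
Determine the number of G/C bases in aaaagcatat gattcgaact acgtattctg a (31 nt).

10

Base counts: G=5, T=9, A=12, C=5
Total G or C: 5 + 5 = 10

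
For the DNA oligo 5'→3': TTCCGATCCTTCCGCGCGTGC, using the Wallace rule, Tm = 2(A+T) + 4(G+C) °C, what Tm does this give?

Counting bases: A=1, C=9, T=6, G=5
So N_AT = 7 and N_GC = 14.
Tm = 2×7 + 4×14 = 70°C

70°C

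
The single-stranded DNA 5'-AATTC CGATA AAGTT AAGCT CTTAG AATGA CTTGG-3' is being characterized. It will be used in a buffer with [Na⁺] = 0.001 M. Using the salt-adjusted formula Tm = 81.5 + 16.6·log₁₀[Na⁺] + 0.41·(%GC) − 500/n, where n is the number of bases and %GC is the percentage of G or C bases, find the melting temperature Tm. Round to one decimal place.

31.5°C

Length n = 35. Counting bases: T=11, A=12, C=5, G=7
G+C = 12, so %GC = 12/35 × 100 = 34.286%
Salt term: 16.6 × (-3) = -49.8
GC term: 0.41 × 34.286 = 14.057; length term: −500/35 = −14.286
Tm = 81.5 + (-49.8) + 14.057 − 14.286 = 31.471 → 31.5°C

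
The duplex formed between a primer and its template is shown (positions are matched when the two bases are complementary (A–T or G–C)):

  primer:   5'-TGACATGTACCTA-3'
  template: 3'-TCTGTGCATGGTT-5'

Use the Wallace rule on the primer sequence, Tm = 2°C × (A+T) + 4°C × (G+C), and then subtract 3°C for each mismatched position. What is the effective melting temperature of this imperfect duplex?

Primer base counts: A=4, T=4, G=2, C=3 → A+T=8, G+C=5
Perfect-match Tm = 2(8) + 4(5) = 16 + 20 = 36°C
Mismatches (positions where the bases are not complementary): 3 (at positions 1, 6, 12)
Effective Tm = 36 − 3×3 = 36 − 9 = 27°C

27°C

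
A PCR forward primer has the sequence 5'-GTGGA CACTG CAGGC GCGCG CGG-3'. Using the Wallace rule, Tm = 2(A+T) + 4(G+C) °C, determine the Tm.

Base counts: C=7, G=11, A=3, T=2
A+T = 5, G+C = 18
Tm = 4·18 + 2·5 = 72 + 10 = 82°C

82°C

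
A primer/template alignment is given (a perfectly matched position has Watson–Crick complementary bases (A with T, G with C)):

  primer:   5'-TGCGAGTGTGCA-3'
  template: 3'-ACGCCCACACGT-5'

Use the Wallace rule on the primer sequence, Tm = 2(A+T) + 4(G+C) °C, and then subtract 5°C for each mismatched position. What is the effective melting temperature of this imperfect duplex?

Primer base counts: A=2, T=3, G=5, C=2 → A+T=5, G+C=7
Perfect-match Tm = 2(5) + 4(7) = 10 + 28 = 38°C
Mismatches (positions where the bases are not complementary): 1 (at position 5)
Effective Tm = 38 − 1×5 = 38 − 5 = 33°C

33°C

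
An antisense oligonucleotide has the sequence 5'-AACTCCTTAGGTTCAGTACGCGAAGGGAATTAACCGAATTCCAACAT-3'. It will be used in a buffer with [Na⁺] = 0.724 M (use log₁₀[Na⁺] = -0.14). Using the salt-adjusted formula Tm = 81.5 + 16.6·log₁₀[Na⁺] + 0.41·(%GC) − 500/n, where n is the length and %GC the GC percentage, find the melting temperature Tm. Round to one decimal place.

86.0°C

Length n = 47. G=9, C=11, A=16, T=11
G+C = 20, so %GC = 20/47 × 100 = 42.553%
Salt term: 16.6 × (-0.14) = -2.324
GC term: 0.41 × 42.553 = 17.447; length term: −500/47 = −10.638
Tm = 81.5 + (-2.324) + 17.447 − 10.638 = 85.985 → 86.0°C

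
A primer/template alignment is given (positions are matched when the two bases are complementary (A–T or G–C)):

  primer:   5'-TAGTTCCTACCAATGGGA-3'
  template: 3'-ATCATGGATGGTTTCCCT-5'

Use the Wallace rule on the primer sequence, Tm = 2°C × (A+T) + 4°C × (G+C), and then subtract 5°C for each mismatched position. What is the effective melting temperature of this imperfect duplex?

Primer base counts: A=5, T=5, G=4, C=4 → A+T=10, G+C=8
Perfect-match Tm = 2(10) + 4(8) = 20 + 32 = 52°C
Mismatches (positions where the bases are not complementary): 2 (at positions 5, 14)
Effective Tm = 52 − 2×5 = 52 − 10 = 42°C

42°C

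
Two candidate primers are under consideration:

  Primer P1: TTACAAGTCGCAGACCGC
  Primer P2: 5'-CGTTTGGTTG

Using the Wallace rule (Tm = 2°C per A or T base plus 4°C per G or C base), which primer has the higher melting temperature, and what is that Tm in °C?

Primer P1, 56°C

Primer P1: A+T=8, G+C=10 → Tm = 2(8)+4(10) = 56°C
Primer P2: A+T=5, G+C=5 → Tm = 2(5)+4(5) = 30°C
56°C vs 30°C → primer P1 is higher.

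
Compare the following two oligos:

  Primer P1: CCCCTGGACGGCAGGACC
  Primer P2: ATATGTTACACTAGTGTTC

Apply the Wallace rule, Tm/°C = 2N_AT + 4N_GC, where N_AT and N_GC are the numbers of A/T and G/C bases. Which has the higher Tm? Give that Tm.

Primer P1: A+T=4, G+C=14 → Tm = 2(4)+4(14) = 64°C
Primer P2: A+T=13, G+C=6 → Tm = 2(13)+4(6) = 50°C
64°C vs 50°C → primer P1 is higher.

Primer P1, 64°C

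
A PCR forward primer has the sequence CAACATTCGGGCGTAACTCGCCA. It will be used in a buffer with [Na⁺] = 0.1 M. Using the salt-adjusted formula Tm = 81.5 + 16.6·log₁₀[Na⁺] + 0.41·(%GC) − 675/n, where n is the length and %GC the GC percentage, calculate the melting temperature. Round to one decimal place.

58.7°C

Length n = 23. Counting bases: A=6, T=4, C=8, G=5
G+C = 13, so %GC = 13/23 × 100 = 56.522%
Salt term: 16.6 × (-1) = -16.6
GC term: 0.41 × 56.522 = 23.174; length term: −675/23 = −29.348
Tm = 81.5 + (-16.6) + 23.174 − 29.348 = 58.726 → 58.7°C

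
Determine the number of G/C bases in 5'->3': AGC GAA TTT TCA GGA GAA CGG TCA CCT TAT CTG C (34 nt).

16

Scanning the sequence gives A=9, G=8, C=8, T=9.
Total G or C: 8 + 8 = 16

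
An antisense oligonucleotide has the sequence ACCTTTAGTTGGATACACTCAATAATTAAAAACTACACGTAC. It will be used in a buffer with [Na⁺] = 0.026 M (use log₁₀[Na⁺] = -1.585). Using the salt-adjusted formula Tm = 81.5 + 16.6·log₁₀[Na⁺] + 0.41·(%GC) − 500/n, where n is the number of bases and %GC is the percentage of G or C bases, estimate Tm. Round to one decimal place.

Length n = 42. Scanning the sequence gives C=9, T=12, G=4, A=17.
G+C = 13, so %GC = 13/42 × 100 = 30.952%
Salt term: 16.6 × (-1.585) = -26.311
GC term: 0.41 × 30.952 = 12.69; length term: −500/42 = −11.905
Tm = 81.5 + (-26.311) + 12.69 − 11.905 = 55.974 → 56.0°C

56.0°C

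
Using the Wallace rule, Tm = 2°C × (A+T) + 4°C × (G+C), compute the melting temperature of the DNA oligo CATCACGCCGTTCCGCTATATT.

66°C

Base counts: A=4, C=8, G=3, T=7
So N_AT = 11 and N_GC = 11.
Tm = 2×11 + 4×11 = 66°C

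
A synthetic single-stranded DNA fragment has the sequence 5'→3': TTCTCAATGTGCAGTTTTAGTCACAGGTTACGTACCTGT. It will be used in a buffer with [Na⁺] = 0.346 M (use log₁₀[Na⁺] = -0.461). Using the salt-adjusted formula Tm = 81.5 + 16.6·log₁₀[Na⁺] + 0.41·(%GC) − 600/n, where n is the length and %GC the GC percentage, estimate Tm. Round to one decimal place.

75.3°C

Length n = 39. G=8, C=8, T=15, A=8
G+C = 16, so %GC = 16/39 × 100 = 41.026%
Salt term: 16.6 × (-0.461) = -7.653
GC term: 0.41 × 41.026 = 16.821; length term: −600/39 = −15.385
Tm = 81.5 + (-7.653) + 16.821 − 15.385 = 75.283 → 75.3°C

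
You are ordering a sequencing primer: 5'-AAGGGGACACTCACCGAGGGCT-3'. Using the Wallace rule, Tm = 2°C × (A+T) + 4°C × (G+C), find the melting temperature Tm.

Counting bases: G=8, A=6, C=6, T=2
So N_AT = 8 and N_GC = 14.
Tm = 4·14 + 2·8 = 56 + 16 = 72°C

72°C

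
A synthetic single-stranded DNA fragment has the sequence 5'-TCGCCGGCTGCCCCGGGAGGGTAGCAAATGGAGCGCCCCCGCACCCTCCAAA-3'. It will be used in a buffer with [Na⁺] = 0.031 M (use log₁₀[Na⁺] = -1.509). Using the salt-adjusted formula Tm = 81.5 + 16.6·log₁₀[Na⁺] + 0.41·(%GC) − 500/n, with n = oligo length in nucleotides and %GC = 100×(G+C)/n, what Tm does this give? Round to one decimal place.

76.0°C

Length n = 52. Counting bases: G=16, A=10, T=5, C=21
G+C = 37, so %GC = 37/52 × 100 = 71.154%
Salt term: 16.6 × (-1.509) = -25.049
GC term: 0.41 × 71.154 = 29.173; length term: −500/52 = −9.615
Tm = 81.5 + (-25.049) + 29.173 − 9.615 = 76.009 → 76.0°C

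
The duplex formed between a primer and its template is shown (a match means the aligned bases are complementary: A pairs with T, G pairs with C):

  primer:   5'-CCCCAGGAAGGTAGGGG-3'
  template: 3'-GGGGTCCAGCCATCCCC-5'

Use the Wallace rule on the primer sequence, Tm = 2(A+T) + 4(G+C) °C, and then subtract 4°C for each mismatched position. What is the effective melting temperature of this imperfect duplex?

50°C

Primer base counts: A=4, T=1, G=8, C=4 → A+T=5, G+C=12
Perfect-match Tm = 2(5) + 4(12) = 10 + 48 = 58°C
Mismatches (positions where the bases are not complementary): 2 (at positions 8, 9)
Effective Tm = 58 − 2×4 = 58 − 8 = 50°C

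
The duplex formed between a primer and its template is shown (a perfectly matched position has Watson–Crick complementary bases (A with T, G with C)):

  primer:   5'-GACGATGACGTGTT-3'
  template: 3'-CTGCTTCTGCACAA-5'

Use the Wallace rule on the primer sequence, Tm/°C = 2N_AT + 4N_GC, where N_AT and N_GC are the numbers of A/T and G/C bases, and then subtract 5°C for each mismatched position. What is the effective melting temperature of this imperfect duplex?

37°C

Primer base counts: A=3, T=4, G=5, C=2 → A+T=7, G+C=7
Perfect-match Tm = 2(7) + 4(7) = 14 + 28 = 42°C
Mismatches (positions where the bases are not complementary): 1 (at position 6)
Effective Tm = 42 − 1×5 = 42 − 5 = 37°C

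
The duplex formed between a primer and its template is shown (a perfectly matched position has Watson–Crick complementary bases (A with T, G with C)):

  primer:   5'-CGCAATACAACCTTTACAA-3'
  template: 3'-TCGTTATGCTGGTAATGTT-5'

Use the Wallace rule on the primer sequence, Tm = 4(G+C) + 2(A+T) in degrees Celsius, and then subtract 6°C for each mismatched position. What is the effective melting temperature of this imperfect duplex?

Primer base counts: A=8, T=4, G=1, C=6 → A+T=12, G+C=7
Perfect-match Tm = 2(12) + 4(7) = 24 + 28 = 52°C
Mismatches (positions where the bases are not complementary): 3 (at positions 1, 9, 13)
Effective Tm = 52 − 3×6 = 52 − 18 = 34°C

34°C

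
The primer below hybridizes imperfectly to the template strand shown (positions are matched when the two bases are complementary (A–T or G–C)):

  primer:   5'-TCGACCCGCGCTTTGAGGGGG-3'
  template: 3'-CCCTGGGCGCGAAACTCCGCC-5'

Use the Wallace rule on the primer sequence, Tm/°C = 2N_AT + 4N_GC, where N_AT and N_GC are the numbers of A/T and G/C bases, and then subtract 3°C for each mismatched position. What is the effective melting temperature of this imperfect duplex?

63°C

Primer base counts: A=2, T=4, G=9, C=6 → A+T=6, G+C=15
Perfect-match Tm = 2(6) + 4(15) = 12 + 60 = 72°C
Mismatches (positions where the bases are not complementary): 3 (at positions 1, 2, 19)
Effective Tm = 72 − 3×3 = 72 − 9 = 63°C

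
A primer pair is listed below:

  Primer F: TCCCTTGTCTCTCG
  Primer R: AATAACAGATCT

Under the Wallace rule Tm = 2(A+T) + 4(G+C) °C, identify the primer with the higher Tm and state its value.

Primer F, 44°C

Primer F: A+T=6, G+C=8 → Tm = 2(6)+4(8) = 44°C
Primer R: A+T=9, G+C=3 → Tm = 2(9)+4(3) = 30°C
44°C vs 30°C → primer F is higher.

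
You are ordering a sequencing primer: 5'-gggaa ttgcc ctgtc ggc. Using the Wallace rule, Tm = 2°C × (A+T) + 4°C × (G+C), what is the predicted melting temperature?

60°C

Scanning the sequence gives G=7, T=4, C=5, A=2.
AT pairs contribute 6, GC pairs contribute 12.
Tm = 2(6) + 4(12) = 12 + 48 = 60°C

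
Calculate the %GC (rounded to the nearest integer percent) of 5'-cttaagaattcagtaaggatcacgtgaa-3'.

T=7, G=6, C=4, A=11
G+C = 6 + 4 = 10 out of 28 bases
%GC = 10/28 × 100 = 35.71% ≈ 36%

36%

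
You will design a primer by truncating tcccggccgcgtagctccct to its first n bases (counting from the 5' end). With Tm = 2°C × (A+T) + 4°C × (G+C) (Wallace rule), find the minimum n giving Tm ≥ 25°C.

n = 7

First 6 bases: TCCCGG → Tm = 22°C (< 25°C)
First 7 bases: TCCCGGC → Tm = 26°C (≥ 25°C)
Each additional base adds 2°C (A/T) or 4°C (G/C), so Tm is non-decreasing in n; n = 7 is the first length to reach 25°C.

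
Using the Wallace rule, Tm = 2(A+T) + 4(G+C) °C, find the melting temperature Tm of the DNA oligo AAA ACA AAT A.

T=1, G=0, A=8, C=1
AT pairs contribute 9, GC pairs contribute 1.
Tm = 2(9) + 4(1) = 18 + 4 = 22°C

22°C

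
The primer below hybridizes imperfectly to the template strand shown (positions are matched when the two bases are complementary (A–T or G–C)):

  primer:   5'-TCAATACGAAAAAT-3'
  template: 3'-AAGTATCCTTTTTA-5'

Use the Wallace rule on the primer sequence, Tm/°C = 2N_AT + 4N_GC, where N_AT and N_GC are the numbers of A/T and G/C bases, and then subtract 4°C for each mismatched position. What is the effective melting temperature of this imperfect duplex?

22°C

Primer base counts: A=8, T=3, G=1, C=2 → A+T=11, G+C=3
Perfect-match Tm = 2(11) + 4(3) = 22 + 12 = 34°C
Mismatches (positions where the bases are not complementary): 3 (at positions 2, 3, 7)
Effective Tm = 34 − 3×4 = 34 − 12 = 22°C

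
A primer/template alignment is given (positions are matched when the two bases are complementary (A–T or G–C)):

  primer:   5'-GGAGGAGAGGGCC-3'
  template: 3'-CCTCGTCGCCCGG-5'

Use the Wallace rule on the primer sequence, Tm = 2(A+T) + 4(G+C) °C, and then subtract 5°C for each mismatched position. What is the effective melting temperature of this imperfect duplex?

Primer base counts: A=3, T=0, G=8, C=2 → A+T=3, G+C=10
Perfect-match Tm = 2(3) + 4(10) = 6 + 40 = 46°C
Mismatches (positions where the bases are not complementary): 2 (at positions 5, 8)
Effective Tm = 46 − 2×5 = 46 − 10 = 36°C

36°C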